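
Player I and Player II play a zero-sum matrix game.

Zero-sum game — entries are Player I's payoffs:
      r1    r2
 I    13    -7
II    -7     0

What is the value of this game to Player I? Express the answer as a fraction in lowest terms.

-49/27

Row minima are -7 and -7, so Player I's maximin is -7; column maxima are 13 and 0, so Player II's minimax is 0. These differ, so the equilibrium is in mixed strategies.
Let Player I play I with probability p. Player II is indifferent when 13p − 7(1−p) = −7p, giving p = 7/27.
Let Player II play r1 with probability q. Player I is indifferent when 13q − 7(1−q) = −7q, giving q = 7/27.
The value is 13·(7/27) + (-7)·(20/27) = -49/27.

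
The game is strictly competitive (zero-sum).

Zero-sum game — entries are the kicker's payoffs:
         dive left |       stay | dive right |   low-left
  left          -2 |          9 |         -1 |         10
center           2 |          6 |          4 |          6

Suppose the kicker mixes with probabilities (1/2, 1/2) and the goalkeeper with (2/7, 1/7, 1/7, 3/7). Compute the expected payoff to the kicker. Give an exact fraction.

33/7

Against (2/7, 1/7, 1/7, 3/7), each row's expected payoff is left: 34/7; center: 32/7.
Taking the (1/2, 1/2)-weighted average: (1/2)·(34/7) + (1/2)·(32/7) = 33/7.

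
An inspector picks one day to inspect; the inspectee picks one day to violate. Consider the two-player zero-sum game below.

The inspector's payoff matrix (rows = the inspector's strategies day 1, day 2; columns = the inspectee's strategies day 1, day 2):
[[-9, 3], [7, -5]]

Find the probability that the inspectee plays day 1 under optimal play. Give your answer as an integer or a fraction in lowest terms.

1/3

Row minima are -9 and -5, so the inspector's maximin is -5; column maxima are 7 and 3, so the inspectee's minimax is 3. These differ, so the equilibrium is in mixed strategies.
Let the inspectee play day 1 with probability q. The inspector is indifferent when −9q + 3(1−q) = 7q − 5(1−q), giving q = 1/3.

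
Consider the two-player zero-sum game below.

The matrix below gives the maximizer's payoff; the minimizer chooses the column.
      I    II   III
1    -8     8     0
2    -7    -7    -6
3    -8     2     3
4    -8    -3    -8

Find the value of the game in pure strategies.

-7

Row minima: -8, -7, -8, -8 → the maximizer's maximin is -7.
Column maxima: -7, 8, 3 → the minimizer's minimax is -7.
They coincide at (2, I), so the value is -7.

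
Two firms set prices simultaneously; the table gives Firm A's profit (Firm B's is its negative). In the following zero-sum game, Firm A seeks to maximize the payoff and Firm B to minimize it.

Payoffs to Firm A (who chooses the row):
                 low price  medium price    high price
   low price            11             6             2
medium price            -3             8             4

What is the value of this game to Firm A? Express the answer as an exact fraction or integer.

Column medium price is strictly dominated by high price for Firm B (it gives Firm A more in every row).
The remaining 2×2 game on (low price, medium price) × (low price, high price) has no saddle point. Let Firm A play low price with probability p; indifference gives 11p − 3(1−p) = 2p + 4(1−p), so p = 7/16.
Similarly Firm B's optimal q on low price is 1/8, and the value is 11·(1/8) + (2)·(7/8) = 25/8.

25/8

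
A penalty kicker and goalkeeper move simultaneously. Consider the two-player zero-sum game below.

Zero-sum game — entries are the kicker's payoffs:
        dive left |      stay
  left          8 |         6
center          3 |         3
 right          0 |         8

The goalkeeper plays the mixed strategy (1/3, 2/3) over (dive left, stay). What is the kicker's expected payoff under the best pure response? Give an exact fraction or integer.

20/3

left: (8)·(1/3) + (6)·(2/3) = 20/3.
center: (3)·(1/3) + (3)·(2/3) = 3.
right: (0)·(1/3) + (8)·(2/3) = 16/3.
The best pure response is left with expected payoff 20/3.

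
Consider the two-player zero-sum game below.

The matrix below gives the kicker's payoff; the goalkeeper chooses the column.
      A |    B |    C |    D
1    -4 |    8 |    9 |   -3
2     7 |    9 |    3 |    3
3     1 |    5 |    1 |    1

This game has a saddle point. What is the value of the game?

3

Row minima: -4, 3, 1 → the kicker's maximin is 3.
Column maxima: 7, 9, 9, 3 → the goalkeeper's minimax is 3.
They coincide at (2, D), so the value is 3.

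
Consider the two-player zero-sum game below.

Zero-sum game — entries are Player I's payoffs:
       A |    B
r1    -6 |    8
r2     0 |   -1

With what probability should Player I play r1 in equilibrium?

1/15

Row minima are -6 and -1, so Player I's maximin is -1; column maxima are 0 and 8, so Player II's minimax is 0. These differ, so the equilibrium is in mixed strategies.
Let Player I play r1 with probability p. Player II is indifferent when −6p = 8p − (1−p), giving p = 1/15.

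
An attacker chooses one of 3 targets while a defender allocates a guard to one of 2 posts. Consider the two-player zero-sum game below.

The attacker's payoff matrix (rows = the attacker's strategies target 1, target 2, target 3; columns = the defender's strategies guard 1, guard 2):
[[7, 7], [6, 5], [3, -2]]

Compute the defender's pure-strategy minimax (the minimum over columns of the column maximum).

The worst case (largest entry) in each column is guard 1: 7, guard 2: 7.
The best (smallest) of these is 7.

7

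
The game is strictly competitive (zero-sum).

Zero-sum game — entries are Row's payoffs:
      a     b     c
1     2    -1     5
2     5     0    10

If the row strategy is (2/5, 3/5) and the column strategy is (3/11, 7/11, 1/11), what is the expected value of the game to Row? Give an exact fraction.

83/55

Against (3/11, 7/11, 1/11), each row's expected payoff is 1: 4/11; 2: 25/11.
Taking the (2/5, 3/5)-weighted average: (2/5)·(4/11) + (3/5)·(25/11) = 83/55.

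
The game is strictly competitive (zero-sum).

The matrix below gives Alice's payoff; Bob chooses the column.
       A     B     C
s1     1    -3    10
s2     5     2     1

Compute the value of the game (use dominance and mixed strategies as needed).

23/14

Column A is strictly dominated by B for Bob (it gives Alice more in every row).
The remaining 2×2 game on (s1, s2) × (B, C) has no saddle point. Let Alice play s1 with probability p; indifference gives −3p + 2(1−p) = 10p + (1−p), so p = 1/14.
Similarly Bob's optimal q on B is 9/14, and the value is -3·(9/14) + (10)·(5/14) = 23/14.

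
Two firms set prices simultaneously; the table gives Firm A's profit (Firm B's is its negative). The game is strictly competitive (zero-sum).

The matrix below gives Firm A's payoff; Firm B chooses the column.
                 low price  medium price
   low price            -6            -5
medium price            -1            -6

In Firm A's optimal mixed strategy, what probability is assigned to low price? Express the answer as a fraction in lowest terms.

5/6

Row minima are -6 and -6, so Firm A's maximin is -6; column maxima are -1 and -5, so Firm B's minimax is -5. These differ, so the equilibrium is in mixed strategies.
Let Firm A play low price with probability p. Firm B is indifferent when −6p − (1−p) = −5p − 6(1−p), giving p = 5/6.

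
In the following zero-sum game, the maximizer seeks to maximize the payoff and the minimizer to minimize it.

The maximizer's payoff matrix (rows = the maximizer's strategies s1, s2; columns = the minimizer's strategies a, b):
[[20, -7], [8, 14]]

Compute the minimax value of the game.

Row minima are -7 and 8, so the maximizer's maximin is 8; column maxima are 20 and 14, so the minimizer's minimax is 14. These differ, so the equilibrium is in mixed strategies.
Let the maximizer play s1 with probability p. The minimizer is indifferent when 20p + 8(1−p) = −7p + 14(1−p), giving p = 2/11.
Let the minimizer play a with probability q. The maximizer is indifferent when 20q − 7(1−q) = 8q + 14(1−q), giving q = 7/11.
The value is 20·(7/11) + (-7)·(4/11) = 112/11.

112/11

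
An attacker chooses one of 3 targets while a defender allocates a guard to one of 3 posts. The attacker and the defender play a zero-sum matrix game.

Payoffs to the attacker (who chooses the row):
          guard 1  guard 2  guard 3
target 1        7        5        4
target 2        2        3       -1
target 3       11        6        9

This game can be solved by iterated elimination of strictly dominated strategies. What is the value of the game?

6

Row target 2 is strictly dominated by row target 1 (7>2, 5>3, 4>-1); eliminate target 2.
Row target 1 is strictly dominated by row target 3 (11>7, 6>5, 9>4); eliminate target 1.
Column guard 3 is strictly dominated by guard 2 for the defender (6<9); eliminate guard 3.
Column guard 1 is strictly dominated by guard 2 for the defender (6<11); eliminate guard 1.
Only (target 3, guard 2) remains, with payoff 6.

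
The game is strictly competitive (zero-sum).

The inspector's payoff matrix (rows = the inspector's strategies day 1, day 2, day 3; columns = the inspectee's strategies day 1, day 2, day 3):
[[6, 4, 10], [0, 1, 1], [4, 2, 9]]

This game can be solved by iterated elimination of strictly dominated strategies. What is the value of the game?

Column day 3 is strictly dominated by day 1 for the inspectee (6<10, 0<1, 4<9); eliminate day 3.
Row day 2 is strictly dominated by row day 1 (6>0, 4>1); eliminate day 2.
Column day 1 is strictly dominated by day 2 for the inspectee (4<6, 2<4); eliminate day 1.
Row day 3 is strictly dominated by row day 1 (4>2); eliminate day 3.
Only (day 1, day 2) remains, with payoff 4.

4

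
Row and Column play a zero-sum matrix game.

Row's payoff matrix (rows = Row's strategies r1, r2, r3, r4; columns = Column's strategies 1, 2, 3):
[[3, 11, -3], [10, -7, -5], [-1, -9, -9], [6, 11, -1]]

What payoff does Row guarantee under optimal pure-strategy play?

Row minima: -3, -7, -9, -1 → Row's maximin is -1.
Column maxima: 10, 11, -1 → Column's minimax is -1.
They coincide at (r4, 3), so the value is -1.

-1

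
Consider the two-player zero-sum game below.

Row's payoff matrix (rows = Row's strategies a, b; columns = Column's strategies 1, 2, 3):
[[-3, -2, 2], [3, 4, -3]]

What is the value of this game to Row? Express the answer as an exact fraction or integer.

Column 2 is strictly dominated by 1 for Column (it gives Row more in every row).
The remaining 2×2 game on (a, b) × (1, 3) has no saddle point. Let Row play a with probability p; indifference gives −3p + 3(1−p) = 2p − 3(1−p), so p = 6/11.
Similarly Column's optimal q on 1 is 5/11, and the value is -3·(5/11) + (2)·(6/11) = -3/11.

-3/11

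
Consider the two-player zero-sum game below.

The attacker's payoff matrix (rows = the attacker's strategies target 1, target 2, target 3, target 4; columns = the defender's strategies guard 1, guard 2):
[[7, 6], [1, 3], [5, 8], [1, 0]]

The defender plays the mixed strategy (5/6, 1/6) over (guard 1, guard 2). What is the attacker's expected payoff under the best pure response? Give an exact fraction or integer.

41/6

target 1: (7)·(5/6) + (6)·(1/6) = 41/6.
target 2: (1)·(5/6) + (3)·(1/6) = 4/3.
target 3: (5)·(5/6) + (8)·(1/6) = 11/2.
target 4: (1)·(5/6) + (0)·(1/6) = 5/6.
The best pure response is target 1 with expected payoff 41/6.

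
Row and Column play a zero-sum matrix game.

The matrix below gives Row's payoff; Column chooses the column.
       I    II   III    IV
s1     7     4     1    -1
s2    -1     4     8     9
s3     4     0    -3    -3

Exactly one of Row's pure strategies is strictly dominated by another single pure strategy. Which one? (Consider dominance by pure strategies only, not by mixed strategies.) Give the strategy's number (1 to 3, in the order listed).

Compare s3 with s1: 7 > 4, 4 > 0, 1 > -3, -1 > -3.
So s1 strictly dominates s3 for Row; s3 is strictly dominated.

3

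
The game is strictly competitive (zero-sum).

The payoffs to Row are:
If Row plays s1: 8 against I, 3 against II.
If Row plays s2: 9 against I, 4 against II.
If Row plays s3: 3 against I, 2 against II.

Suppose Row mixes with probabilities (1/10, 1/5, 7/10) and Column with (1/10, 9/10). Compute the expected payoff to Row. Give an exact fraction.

68/25

Against (1/10, 9/10), each row's expected payoff is s1: 7/2; s2: 9/2; s3: 21/10.
Taking the (1/10, 1/5, 7/10)-weighted average: (1/10)·(7/2) + (1/5)·(9/2) + (7/10)·(21/10) = 68/25.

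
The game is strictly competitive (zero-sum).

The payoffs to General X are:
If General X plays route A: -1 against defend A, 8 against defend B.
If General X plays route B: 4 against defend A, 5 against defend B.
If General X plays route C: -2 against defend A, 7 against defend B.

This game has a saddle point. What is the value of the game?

Row minima: -1, 4, -2 → General X's maximin is 4.
Column maxima: 4, 8 → General Y's minimax is 4.
They coincide at (route B, defend A), so the value is 4.

4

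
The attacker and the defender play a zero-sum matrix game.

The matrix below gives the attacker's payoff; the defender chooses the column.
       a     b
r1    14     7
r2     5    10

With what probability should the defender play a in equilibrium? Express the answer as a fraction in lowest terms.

Row minima are 7 and 5, so the attacker's maximin is 7; column maxima are 14 and 10, so the defender's minimax is 10. These differ, so the equilibrium is in mixed strategies.
Let the defender play a with probability q. The attacker is indifferent when 14q + 7(1−q) = 5q + 10(1−q), giving q = 1/4.

1/4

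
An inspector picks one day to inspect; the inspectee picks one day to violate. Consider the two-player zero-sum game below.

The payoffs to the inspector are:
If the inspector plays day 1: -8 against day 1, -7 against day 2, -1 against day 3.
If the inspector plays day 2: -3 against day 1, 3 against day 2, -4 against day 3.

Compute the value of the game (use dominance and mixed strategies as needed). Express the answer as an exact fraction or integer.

-29/8

Column day 2 is strictly dominated by day 1 for the inspectee (it gives the inspector more in every row).
The remaining 2×2 game on (day 1, day 2) × (day 1, day 3) has no saddle point. Let the inspector play day 1 with probability p; indifference gives −8p − 3(1−p) = −p − 4(1−p), so p = 1/8.
Similarly the inspectee's optimal q on day 1 is 3/8, and the value is -8·(3/8) + (-1)·(5/8) = -29/8.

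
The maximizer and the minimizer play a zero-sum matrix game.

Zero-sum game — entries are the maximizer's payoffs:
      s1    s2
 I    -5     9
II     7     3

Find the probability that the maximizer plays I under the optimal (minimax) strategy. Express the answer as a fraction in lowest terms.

2/9

Row minima are -5 and 3, so the maximizer's maximin is 3; column maxima are 7 and 9, so the minimizer's minimax is 7. These differ, so the equilibrium is in mixed strategies.
Let the maximizer play I with probability p. The minimizer is indifferent when −5p + 7(1−p) = 9p + 3(1−p), giving p = 2/9.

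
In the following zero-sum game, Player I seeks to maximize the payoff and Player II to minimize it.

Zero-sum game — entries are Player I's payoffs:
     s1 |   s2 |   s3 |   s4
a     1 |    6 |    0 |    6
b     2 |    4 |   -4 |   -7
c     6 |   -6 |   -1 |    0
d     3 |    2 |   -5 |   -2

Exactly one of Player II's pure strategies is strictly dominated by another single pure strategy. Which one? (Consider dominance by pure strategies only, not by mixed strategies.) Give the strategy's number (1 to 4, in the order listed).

Player II prefers columns that give Player I less. Compare s1 with s3: 0 < 1, -4 < 2, -1 < 6, -5 < 3.
So s3 strictly dominates s1 for Player II; s1 is strictly dominated.

1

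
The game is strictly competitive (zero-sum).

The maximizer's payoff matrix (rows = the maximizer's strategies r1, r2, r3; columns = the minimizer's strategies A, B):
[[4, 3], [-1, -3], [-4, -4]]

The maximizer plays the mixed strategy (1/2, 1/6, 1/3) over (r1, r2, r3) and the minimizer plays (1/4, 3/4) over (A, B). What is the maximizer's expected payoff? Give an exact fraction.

Against (1/4, 3/4), each row's expected payoff is r1: 13/4; r2: -5/2; r3: -4.
Taking the (1/2, 1/6, 1/3)-weighted average: (1/2)·(13/4) + (1/6)·(-5/2) + (1/3)·(-4) = -1/8.

-1/8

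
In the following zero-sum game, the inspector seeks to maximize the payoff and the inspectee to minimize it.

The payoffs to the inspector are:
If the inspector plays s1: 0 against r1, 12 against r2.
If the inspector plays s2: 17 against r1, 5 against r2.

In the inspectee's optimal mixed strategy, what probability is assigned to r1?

Row minima are 0 and 5, so the inspector's maximin is 5; column maxima are 17 and 12, so the inspectee's minimax is 12. These differ, so the equilibrium is in mixed strategies.
Let the inspectee play r1 with probability q. The inspector is indifferent when 12(1−q) = 17q + 5(1−q), giving q = 7/24.

7/24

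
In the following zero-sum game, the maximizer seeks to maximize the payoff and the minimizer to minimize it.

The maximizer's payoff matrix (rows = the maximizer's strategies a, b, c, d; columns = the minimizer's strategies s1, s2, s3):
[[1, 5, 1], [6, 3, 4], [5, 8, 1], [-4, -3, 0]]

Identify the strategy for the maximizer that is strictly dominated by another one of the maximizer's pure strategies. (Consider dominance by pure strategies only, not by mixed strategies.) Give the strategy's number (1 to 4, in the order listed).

4

Compare d with a: 1 > -4, 5 > -3, 1 > 0.
So a strictly dominates d for the maximizer; d is strictly dominated.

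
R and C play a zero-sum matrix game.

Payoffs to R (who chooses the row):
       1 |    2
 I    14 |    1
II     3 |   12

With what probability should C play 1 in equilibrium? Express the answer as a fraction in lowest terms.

Row minima are 1 and 3, so R's maximin is 3; column maxima are 14 and 12, so C's minimax is 12. These differ, so the equilibrium is in mixed strategies.
Let C play 1 with probability q. R is indifferent when 14q + (1−q) = 3q + 12(1−q), giving q = 1/2.

1/2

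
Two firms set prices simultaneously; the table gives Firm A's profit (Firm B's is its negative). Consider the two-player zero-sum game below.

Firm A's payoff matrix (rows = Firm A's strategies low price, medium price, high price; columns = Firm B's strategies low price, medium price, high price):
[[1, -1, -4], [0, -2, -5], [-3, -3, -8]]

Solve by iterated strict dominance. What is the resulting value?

Row medium price is strictly dominated by row low price (1>0, -1>-2, -4>-5); eliminate medium price.
Column low price is strictly dominated by high price for Firm B (-4<1, -8<-3); eliminate low price.
Column medium price is strictly dominated by high price for Firm B (-4<-1, -8<-3); eliminate medium price.
Row high price is strictly dominated by row low price (-4>-8); eliminate high price.
Only (low price, high price) remains, with payoff -4.

-4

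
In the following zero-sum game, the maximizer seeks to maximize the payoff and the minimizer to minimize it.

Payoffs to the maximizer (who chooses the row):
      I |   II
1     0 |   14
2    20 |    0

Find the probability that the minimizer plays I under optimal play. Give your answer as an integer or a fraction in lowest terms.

7/17

Row minima are 0 and 0, so the maximizer's maximin is 0; column maxima are 20 and 14, so the minimizer's minimax is 14. These differ, so the equilibrium is in mixed strategies.
Let the minimizer play I with probability q. The maximizer is indifferent when 14(1−q) = 20q, giving q = 7/17.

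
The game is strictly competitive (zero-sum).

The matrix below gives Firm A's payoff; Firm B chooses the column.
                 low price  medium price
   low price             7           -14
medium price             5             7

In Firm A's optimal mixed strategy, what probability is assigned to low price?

Row minima are -14 and 5, so Firm A's maximin is 5; column maxima are 7 and 7, so Firm B's minimax is 7. These differ, so the equilibrium is in mixed strategies.
Let Firm A play low price with probability p. Firm B is indifferent when 7p + 5(1−p) = −14p + 7(1−p), giving p = 2/23.

2/23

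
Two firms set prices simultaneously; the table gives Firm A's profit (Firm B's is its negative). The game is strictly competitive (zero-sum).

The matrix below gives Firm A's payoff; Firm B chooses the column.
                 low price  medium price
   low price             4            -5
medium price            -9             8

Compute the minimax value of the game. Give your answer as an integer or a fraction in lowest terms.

-1/2

Row minima are -5 and -9, so Firm A's maximin is -5; column maxima are 4 and 8, so Firm B's minimax is 4. These differ, so the equilibrium is in mixed strategies.
Let Firm A play low price with probability p. Firm B is indifferent when 4p − 9(1−p) = −5p + 8(1−p), giving p = 17/26.
Let Firm B play low price with probability q. Firm A is indifferent when 4q − 5(1−q) = −9q + 8(1−q), giving q = 1/2.
The value is 4·(1/2) + (-5)·(1/2) = -1/2.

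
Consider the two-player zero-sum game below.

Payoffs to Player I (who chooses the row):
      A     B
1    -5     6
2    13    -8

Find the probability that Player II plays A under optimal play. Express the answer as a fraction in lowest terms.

7/16

Row minima are -5 and -8, so Player I's maximin is -5; column maxima are 13 and 6, so Player II's minimax is 6. These differ, so the equilibrium is in mixed strategies.
Let Player II play A with probability q. Player I is indifferent when −5q + 6(1−q) = 13q − 8(1−q), giving q = 7/16.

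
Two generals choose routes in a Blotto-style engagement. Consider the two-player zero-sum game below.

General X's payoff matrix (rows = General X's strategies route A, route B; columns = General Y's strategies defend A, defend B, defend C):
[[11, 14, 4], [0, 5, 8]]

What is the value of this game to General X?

88/15

Column defend B is strictly dominated by defend A for General Y (it gives General X more in every row).
The remaining 2×2 game on (route A, route B) × (defend A, defend C) has no saddle point. Let General X play route A with probability p; indifference gives 11p = 4p + 8(1−p), so p = 8/15.
Similarly General Y's optimal q on defend A is 4/15, and the value is 11·(4/15) + (4)·(11/15) = 88/15.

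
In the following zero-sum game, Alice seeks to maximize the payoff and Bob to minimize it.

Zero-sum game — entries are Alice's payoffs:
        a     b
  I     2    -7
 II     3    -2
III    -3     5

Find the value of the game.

Row I is strictly dominated by row II, so Alice never plays it.
The remaining 2×2 game on (II, III) × (a, b) has no saddle point. Let Alice play II with probability p; indifference gives 3p − 3(1−p) = −2p + 5(1−p), so p = 8/13.
Similarly Bob's optimal q on a is 7/13, and the value is 3·(7/13) + (-2)·(6/13) = 9/13.

9/13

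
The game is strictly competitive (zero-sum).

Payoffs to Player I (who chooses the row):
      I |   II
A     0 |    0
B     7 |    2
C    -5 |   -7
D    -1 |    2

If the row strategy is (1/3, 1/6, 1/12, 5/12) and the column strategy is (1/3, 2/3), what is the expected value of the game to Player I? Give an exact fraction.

Against (1/3, 2/3), each row's expected payoff is A: 0; B: 11/3; C: -19/3; D: 1.
Taking the (1/3, 1/6, 1/12, 5/12)-weighted average: (1/3)·(0) + (1/6)·(11/3) + (1/12)·(-19/3) + (5/12)·(1) = 1/2.

1/2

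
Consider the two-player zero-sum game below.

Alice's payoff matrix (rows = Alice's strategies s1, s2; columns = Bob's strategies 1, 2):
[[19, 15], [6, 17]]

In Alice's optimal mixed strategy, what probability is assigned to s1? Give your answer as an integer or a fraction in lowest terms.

Row minima are 15 and 6, so Alice's maximin is 15; column maxima are 19 and 17, so Bob's minimax is 17. These differ, so the equilibrium is in mixed strategies.
Let Alice play s1 with probability p. Bob is indifferent when 19p + 6(1−p) = 15p + 17(1−p), giving p = 11/15.

11/15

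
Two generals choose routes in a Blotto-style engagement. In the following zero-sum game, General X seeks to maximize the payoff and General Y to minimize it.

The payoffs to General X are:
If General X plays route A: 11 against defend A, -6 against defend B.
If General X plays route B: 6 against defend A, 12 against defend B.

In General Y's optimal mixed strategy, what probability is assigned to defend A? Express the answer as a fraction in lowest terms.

Row minima are -6 and 6, so General X's maximin is 6; column maxima are 11 and 12, so General Y's minimax is 11. These differ, so the equilibrium is in mixed strategies.
Let General Y play defend A with probability q. General X is indifferent when 11q − 6(1−q) = 6q + 12(1−q), giving q = 18/23.

18/23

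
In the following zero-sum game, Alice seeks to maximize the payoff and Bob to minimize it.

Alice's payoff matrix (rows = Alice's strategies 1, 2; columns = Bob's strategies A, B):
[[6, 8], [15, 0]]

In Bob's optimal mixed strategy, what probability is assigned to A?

Row minima are 6 and 0, so Alice's maximin is 6; column maxima are 15 and 8, so Bob's minimax is 8. These differ, so the equilibrium is in mixed strategies.
Let Bob play A with probability q. Alice is indifferent when 6q + 8(1−q) = 15q, giving q = 8/17.

8/17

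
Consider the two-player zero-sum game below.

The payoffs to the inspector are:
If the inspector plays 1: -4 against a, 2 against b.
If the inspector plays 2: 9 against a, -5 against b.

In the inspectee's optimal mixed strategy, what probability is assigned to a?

Row minima are -4 and -5, so the inspector's maximin is -4; column maxima are 9 and 2, so the inspectee's minimax is 2. These differ, so the equilibrium is in mixed strategies.
Let the inspectee play a with probability q. The inspector is indifferent when −4q + 2(1−q) = 9q − 5(1−q), giving q = 7/20.

7/20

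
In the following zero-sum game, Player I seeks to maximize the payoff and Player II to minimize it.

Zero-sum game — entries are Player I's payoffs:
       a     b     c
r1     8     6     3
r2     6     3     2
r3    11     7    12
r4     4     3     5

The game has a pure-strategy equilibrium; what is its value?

7

Row minima: 3, 2, 7, 3 → Player I's maximin is 7.
Column maxima: 11, 7, 12 → Player II's minimax is 7.
They coincide at (r3, b), so the value is 7.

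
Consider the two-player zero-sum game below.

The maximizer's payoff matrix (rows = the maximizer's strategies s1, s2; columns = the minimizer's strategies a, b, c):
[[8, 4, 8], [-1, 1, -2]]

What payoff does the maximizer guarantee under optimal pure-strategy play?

4

Row minima: 4, -2 → the maximizer's maximin is 4.
Column maxima: 8, 4, 8 → the minimizer's minimax is 4.
They coincide at (s1, b), so the value is 4.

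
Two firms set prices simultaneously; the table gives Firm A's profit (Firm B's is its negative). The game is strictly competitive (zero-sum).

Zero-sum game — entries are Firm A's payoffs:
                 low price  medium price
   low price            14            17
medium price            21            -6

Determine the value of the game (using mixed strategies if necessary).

147/10

Row minima are 14 and -6, so Firm A's maximin is 14; column maxima are 21 and 17, so Firm B's minimax is 17. These differ, so the equilibrium is in mixed strategies.
Let Firm A play low price with probability p. Firm B is indifferent when 14p + 21(1−p) = 17p − 6(1−p), giving p = 9/10.
Let Firm B play low price with probability q. Firm A is indifferent when 14q + 17(1−q) = 21q − 6(1−q), giving q = 23/30.
The value is 14·(23/30) + (17)·(7/30) = 147/10.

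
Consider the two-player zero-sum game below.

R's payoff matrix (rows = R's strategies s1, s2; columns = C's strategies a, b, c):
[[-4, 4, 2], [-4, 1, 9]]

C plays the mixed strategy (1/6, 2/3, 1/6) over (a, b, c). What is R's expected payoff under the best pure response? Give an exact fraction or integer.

7/3

s1: (-4)·(1/6) + (4)·(2/3) + (2)·(1/6) = 7/3.
s2: (-4)·(1/6) + (1)·(2/3) + (9)·(1/6) = 3/2.
The best pure response is s1 with expected payoff 7/3.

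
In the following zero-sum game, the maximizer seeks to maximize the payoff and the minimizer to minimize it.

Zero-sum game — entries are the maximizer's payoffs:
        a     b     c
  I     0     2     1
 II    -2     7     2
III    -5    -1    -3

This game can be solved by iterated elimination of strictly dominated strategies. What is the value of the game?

Column c is strictly dominated by a for the minimizer (0<1, -2<2, -5<-3); eliminate c.
Column b is strictly dominated by a for the minimizer (0<2, -2<7, -5<-1); eliminate b.
Row III is strictly dominated by row I (0>-5); eliminate III.
Row II is strictly dominated by row I (0>-2); eliminate II.
Only (I, a) remains, with payoff 0.

0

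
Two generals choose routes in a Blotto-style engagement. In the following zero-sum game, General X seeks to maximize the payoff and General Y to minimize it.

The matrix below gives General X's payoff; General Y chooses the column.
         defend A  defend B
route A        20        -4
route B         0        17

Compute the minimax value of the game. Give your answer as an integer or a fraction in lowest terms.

340/41

Row minima are -4 and 0, so General X's maximin is 0; column maxima are 20 and 17, so General Y's minimax is 17. These differ, so the equilibrium is in mixed strategies.
Let General X play route A with probability p. General Y is indifferent when 20p = −4p + 17(1−p), giving p = 17/41.
Let General Y play defend A with probability q. General X is indifferent when 20q − 4(1−q) = 17(1−q), giving q = 21/41.
The value is 20·(21/41) + (-4)·(20/41) = 340/41.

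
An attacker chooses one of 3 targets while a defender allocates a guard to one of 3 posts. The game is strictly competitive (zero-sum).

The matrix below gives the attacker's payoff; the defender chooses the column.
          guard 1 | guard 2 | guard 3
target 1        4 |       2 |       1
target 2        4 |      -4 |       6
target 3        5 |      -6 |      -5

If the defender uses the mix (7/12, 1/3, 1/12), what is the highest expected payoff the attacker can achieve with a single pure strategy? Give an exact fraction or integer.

target 1: (4)·(7/12) + (2)·(1/3) + (1)·(1/12) = 37/12.
target 2: (4)·(7/12) + (-4)·(1/3) + (6)·(1/12) = 3/2.
target 3: (5)·(7/12) + (-6)·(1/3) + (-5)·(1/12) = 1/2.
The best pure response is target 1 with expected payoff 37/12.

37/12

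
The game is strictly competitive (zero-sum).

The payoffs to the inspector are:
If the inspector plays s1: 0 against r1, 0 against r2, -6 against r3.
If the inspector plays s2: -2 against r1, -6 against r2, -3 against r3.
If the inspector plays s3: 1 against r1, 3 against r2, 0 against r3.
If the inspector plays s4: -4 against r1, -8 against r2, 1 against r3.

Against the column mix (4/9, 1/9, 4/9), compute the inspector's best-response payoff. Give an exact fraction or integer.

s1: (0)·(4/9) + (0)·(1/9) + (-6)·(4/9) = -8/3.
s2: (-2)·(4/9) + (-6)·(1/9) + (-3)·(4/9) = -26/9.
s3: (1)·(4/9) + (3)·(1/9) + (0)·(4/9) = 7/9.
s4: (-4)·(4/9) + (-8)·(1/9) + (1)·(4/9) = -20/9.
The best pure response is s3 with expected payoff 7/9.

7/9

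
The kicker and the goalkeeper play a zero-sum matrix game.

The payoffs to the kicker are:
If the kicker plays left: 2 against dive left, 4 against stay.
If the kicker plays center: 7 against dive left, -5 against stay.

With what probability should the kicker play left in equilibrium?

Row minima are 2 and -5, so the kicker's maximin is 2; column maxima are 7 and 4, so the goalkeeper's minimax is 4. These differ, so the equilibrium is in mixed strategies.
Let the kicker play left with probability p. The goalkeeper is indifferent when 2p + 7(1−p) = 4p − 5(1−p), giving p = 6/7.

6/7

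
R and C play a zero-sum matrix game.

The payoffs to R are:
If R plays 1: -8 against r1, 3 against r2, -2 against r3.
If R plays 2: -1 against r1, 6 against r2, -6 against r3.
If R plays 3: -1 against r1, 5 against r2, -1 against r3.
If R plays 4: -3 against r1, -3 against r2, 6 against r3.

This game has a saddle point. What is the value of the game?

-1

Row minima: -8, -6, -1, -3 → R's maximin is -1.
Column maxima: -1, 6, 6 → C's minimax is -1.
They coincide at (3, r1), so the value is -1.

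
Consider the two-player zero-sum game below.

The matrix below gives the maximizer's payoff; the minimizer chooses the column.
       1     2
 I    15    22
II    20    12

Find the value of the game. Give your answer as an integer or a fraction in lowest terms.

Row minima are 15 and 12, so the maximizer's maximin is 15; column maxima are 20 and 22, so the minimizer's minimax is 20. These differ, so the equilibrium is in mixed strategies.
Let the maximizer play I with probability p. The minimizer is indifferent when 15p + 20(1−p) = 22p + 12(1−p), giving p = 8/15.
Let the minimizer play 1 with probability q. The maximizer is indifferent when 15q + 22(1−q) = 20q + 12(1−q), giving q = 2/3.
The value is 15·(2/3) + (22)·(1/3) = 52/3.

52/3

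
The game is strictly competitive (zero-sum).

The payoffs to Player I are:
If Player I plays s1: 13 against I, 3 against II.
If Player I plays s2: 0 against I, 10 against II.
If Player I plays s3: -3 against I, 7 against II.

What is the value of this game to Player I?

13/2

Row s3 is strictly dominated by row s2, so Player I never plays it.
The remaining 2×2 game on (s1, s2) × (I, II) has no saddle point. Let Player I play s1 with probability p; indifference gives 13p = 3p + 10(1−p), so p = 1/2.
Similarly Player II's optimal q on I is 7/20, and the value is 13·(7/20) + (3)·(13/20) = 13/2.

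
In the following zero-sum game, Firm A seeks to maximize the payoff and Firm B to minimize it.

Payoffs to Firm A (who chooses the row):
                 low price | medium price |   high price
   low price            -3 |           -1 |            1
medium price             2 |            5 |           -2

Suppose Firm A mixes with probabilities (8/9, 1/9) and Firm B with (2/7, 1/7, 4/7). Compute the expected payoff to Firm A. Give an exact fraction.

Against (2/7, 1/7, 4/7), each row's expected payoff is low price: -3/7; medium price: 1/7.
Taking the (8/9, 1/9)-weighted average: (8/9)·(-3/7) + (1/9)·(1/7) = -23/63.

-23/63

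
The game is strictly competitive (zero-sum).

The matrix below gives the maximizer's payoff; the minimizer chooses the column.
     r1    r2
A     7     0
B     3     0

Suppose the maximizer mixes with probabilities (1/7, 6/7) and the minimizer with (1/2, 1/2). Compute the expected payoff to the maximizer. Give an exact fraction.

25/14

Against (1/2, 1/2), each row's expected payoff is A: 7/2; B: 3/2.
Taking the (1/7, 6/7)-weighted average: (1/7)·(7/2) + (6/7)·(3/2) = 25/14.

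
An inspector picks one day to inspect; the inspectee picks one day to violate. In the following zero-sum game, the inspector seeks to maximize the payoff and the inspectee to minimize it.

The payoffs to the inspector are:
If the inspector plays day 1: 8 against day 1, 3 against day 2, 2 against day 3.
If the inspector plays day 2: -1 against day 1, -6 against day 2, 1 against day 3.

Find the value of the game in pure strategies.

2

Row minima: 2, -6 → the inspector's maximin is 2.
Column maxima: 8, 3, 2 → the inspectee's minimax is 2.
They coincide at (day 1, day 3), so the value is 2.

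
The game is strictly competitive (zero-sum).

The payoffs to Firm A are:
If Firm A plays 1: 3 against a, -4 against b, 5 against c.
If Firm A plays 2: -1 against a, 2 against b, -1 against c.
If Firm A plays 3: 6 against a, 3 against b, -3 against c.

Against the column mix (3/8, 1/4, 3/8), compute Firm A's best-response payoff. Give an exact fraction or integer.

2

1: (3)·(3/8) + (-4)·(1/4) + (5)·(3/8) = 2.
2: (-1)·(3/8) + (2)·(1/4) + (-1)·(3/8) = -1/4.
3: (6)·(3/8) + (3)·(1/4) + (-3)·(3/8) = 15/8.
The best pure response is 1 with expected payoff 2.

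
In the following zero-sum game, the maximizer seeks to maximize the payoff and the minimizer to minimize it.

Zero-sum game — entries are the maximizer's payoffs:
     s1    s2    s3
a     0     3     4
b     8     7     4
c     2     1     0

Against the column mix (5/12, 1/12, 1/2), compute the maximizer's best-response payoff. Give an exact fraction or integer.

71/12

a: (0)·(5/12) + (3)·(1/12) + (4)·(1/2) = 9/4.
b: (8)·(5/12) + (7)·(1/12) + (4)·(1/2) = 71/12.
c: (2)·(5/12) + (1)·(1/12) + (0)·(1/2) = 11/12.
The best pure response is b with expected payoff 71/12.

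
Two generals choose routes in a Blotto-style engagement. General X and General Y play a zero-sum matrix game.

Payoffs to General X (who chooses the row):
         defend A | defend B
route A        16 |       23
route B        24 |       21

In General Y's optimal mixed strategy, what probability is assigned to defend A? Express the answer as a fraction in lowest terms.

Row minima are 16 and 21, so General X's maximin is 21; column maxima are 24 and 23, so General Y's minimax is 23. These differ, so the equilibrium is in mixed strategies.
Let General Y play defend A with probability q. General X is indifferent when 16q + 23(1−q) = 24q + 21(1−q), giving q = 1/5.

1/5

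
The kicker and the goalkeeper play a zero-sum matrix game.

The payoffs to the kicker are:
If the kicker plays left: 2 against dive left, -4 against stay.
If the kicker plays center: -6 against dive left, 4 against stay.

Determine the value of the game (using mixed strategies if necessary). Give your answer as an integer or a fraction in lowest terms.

Row minima are -4 and -6, so the kicker's maximin is -4; column maxima are 2 and 4, so the goalkeeper's minimax is 2. These differ, so the equilibrium is in mixed strategies.
Let the kicker play left with probability p. The goalkeeper is indifferent when 2p − 6(1−p) = −4p + 4(1−p), giving p = 5/8.
Let the goalkeeper play dive left with probability q. The kicker is indifferent when 2q − 4(1−q) = −6q + 4(1−q), giving q = 1/2.
The value is 2·(1/2) + (-4)·(1/2) = -1.

-1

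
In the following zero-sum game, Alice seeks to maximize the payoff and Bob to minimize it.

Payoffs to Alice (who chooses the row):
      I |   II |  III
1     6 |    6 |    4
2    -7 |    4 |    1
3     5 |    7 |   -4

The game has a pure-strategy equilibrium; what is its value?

Row minima: 4, -7, -4 → Alice's maximin is 4.
Column maxima: 6, 7, 4 → Bob's minimax is 4.
They coincide at (1, III), so the value is 4.

4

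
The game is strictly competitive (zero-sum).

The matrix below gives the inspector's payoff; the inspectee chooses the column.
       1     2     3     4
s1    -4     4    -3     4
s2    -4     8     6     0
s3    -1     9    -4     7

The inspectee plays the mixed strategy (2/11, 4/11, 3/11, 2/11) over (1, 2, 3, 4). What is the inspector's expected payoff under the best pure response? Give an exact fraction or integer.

s1: (-4)·(2/11) + (4)·(4/11) + (-3)·(3/11) + (4)·(2/11) = 7/11.
s2: (-4)·(2/11) + (8)·(4/11) + (6)·(3/11) + (0)·(2/11) = 42/11.
s3: (-1)·(2/11) + (9)·(4/11) + (-4)·(3/11) + (7)·(2/11) = 36/11.
The best pure response is s2 with expected payoff 42/11.

42/11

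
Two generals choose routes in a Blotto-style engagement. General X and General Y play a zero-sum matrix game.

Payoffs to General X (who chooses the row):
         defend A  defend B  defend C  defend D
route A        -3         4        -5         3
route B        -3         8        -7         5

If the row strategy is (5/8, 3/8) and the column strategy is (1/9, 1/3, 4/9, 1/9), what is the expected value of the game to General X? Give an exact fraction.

Against (1/9, 1/3, 4/9, 1/9), each row's expected payoff is route A: -8/9; route B: -2/9.
Taking the (5/8, 3/8)-weighted average: (5/8)·(-8/9) + (3/8)·(-2/9) = -23/36.

-23/36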